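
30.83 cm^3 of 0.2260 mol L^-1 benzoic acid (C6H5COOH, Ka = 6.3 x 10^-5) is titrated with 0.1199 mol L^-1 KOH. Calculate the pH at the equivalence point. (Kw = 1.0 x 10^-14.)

n(C6H5COOH) = 0.2260 x 0.03083 = 0.006968 mol; V(KOH) at equivalence = 0.006968/0.1199 = 0.05811 L.
At equivalence all the acid is converted to C6H5COO-; total volume = 0.03083 + 0.05811 = 0.08894 L, so [C6H5COO-] = 0.006968/0.08894 = 0.07834 M.
Kb = Kw/Ka = 1.0e-14 / 6.3 x 10^-5 = 1.59e-10.
[OH^-] = sqrt(Kb x [C6H5COO-]) = sqrt(1.59e-10 x 0.07834) = 3.53e-6 M.
pOH = 5.45, so pH = 14.00 - 5.45 = 8.55.

8.55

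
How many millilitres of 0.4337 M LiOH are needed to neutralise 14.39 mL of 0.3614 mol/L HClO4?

n(HClO4) = 0.3614 mol/L x 0.01439 L = 0.005201 mol.
At equivalence n(LiOH) = n(HClO4) = 0.005201 mol.
V(LiOH) = 0.005201 / 0.4337 = 0.01199 L = 12.0 mL.

12.0 mL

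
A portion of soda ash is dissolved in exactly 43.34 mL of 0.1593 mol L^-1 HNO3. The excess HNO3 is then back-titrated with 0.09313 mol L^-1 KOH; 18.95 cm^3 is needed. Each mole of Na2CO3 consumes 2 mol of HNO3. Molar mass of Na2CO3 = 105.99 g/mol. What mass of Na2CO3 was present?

Total n(HNO3) added = 0.1593 x 0.04334 = 0.006904 mol.
n(KOH) used = 0.09313 x 0.01895 = 0.001765 mol, which equals the excess n(HNO3).
So n(HNO3) consumed by the sample = 0.006904 - 0.001765 = 0.005139 mol.
n(Na2CO3) = 0.005139 / 2 = 0.002570 mol.
mass = 0.002570 mol x 105.99 g/mol = 0.272 g.

0.272 g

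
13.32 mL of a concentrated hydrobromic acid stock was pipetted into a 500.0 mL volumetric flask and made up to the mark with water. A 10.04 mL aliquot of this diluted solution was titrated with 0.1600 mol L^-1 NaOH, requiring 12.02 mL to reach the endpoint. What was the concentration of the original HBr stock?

n(NaOH) = 0.1600 x 0.01202 = 0.001923 mol.
n(HBr) in the aliquot = 0.001923 mol.
[diluted HBr] = 0.001923 / 0.01004 = 0.1916 M.
Dilution factor = 500.0/13.32 = 37.54, so [stock] = 0.1916 x 37.54 = 7.19 M.

7.19 M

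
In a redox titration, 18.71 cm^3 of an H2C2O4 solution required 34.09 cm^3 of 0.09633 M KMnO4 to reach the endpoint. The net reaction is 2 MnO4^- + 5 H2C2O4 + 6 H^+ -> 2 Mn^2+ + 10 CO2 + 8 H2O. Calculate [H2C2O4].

n(KMnO4) = 0.09633 x 0.03409 = 0.003284 mol.
From the balanced equation, 2 mol KMnO4 reacts with 5 mol H2C2O4, so n(H2C2O4) = 0.003284 x 5/2 = 0.008210 mol.
[H2C2O4] = 0.008210 / 0.01871 L = 0.439 M.

0.439 M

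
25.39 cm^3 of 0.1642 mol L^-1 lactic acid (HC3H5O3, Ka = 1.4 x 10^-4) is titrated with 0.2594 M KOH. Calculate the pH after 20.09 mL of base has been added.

n(acid) = 0.1642 x 0.02539 = 0.004169 mol; n(KOH) added = 0.2594 x 0.02009 = 0.005211 mol.
Base is in excess by 0.005211 - 0.004169 = 0.001042 mol in a total volume of 0.04548 L.
[OH^-] = 0.001042/0.04548 = 0.02292 M, so pOH = 1.64 and pH = 14.00 - 1.64 = 12.36.

12.36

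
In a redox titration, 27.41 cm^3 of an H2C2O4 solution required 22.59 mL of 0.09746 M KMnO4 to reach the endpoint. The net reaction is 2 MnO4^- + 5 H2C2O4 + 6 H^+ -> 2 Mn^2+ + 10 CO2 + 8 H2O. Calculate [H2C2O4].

n(KMnO4) = 0.09746 x 0.02259 = 0.002202 mol.
From the balanced equation, 2 mol KMnO4 reacts with 5 mol H2C2O4, so n(H2C2O4) = 0.002202 x 5/2 = 0.005504 mol.
[H2C2O4] = 0.005504 / 0.02741 L = 0.201 M.

0.201 M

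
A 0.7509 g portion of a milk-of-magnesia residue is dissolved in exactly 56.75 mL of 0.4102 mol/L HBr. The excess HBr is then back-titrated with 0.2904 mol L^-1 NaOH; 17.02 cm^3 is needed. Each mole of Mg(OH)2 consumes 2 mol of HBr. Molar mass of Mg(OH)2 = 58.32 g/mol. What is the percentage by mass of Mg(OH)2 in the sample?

Total n(HBr) added = 0.4102 x 0.05675 = 0.02328 mol.
n(NaOH) used = 0.2904 x 0.01702 = 0.004943 mol, which equals the excess n(HBr).
So n(HBr) consumed by the sample = 0.02328 - 0.004943 = 0.01834 mol.
n(Mg(OH)2) = 0.01834 / 2 = 0.009168 mol.
mass Mg(OH)2 = 0.009168 x 58.32 = 0.5347 g, so %Mg(OH)2 = 0.5347/0.7509 x 100 = 71.2%.

71.2%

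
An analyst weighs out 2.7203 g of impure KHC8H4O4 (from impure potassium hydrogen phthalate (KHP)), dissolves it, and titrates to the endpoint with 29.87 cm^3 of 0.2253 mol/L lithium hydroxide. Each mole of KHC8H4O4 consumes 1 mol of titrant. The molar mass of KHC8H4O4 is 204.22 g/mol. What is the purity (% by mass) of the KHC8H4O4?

50.5%

n(LiOH) = 0.2253 x 0.02987 = 0.006730 mol.
n(KHC8H4O4) = 0.006730 / 1 = 0.006730 mol.
mass of KHC8H4O4 = 0.006730 x 204.22 = 1.374 g.
% purity = 1.374 / 2.7203 x 100 = 50.5%.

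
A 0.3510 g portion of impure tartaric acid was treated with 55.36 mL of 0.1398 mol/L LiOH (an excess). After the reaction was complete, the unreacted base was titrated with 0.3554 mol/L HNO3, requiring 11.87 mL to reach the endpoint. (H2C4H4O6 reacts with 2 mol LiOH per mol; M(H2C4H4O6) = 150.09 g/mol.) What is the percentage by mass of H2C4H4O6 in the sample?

75.3%

Total n(LiOH) added = 0.1398 x 0.05536 = 0.007739 mol.
n(HNO3) used = 0.3554 x 0.01187 = 0.004219 mol, which equals the excess n(LiOH).
So n(LiOH) consumed by the sample = 0.007739 - 0.004219 = 0.003521 mol.
n(H2C4H4O6) = 0.003521 / 2 = 0.001760 mol.
mass H2C4H4O6 = 0.001760 x 150.09 = 0.2642 g, so %H2C4H4O6 = 0.2642/0.3510 x 100 = 75.3%.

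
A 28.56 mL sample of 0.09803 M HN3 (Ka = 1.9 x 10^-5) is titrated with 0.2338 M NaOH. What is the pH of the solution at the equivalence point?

n(HN3) = 0.09803 x 0.02856 = 0.002800 mol; V(NaOH) at equivalence = 0.002800/0.2338 = 0.01197 L.
At equivalence all the acid is converted to N3-; total volume = 0.02856 + 0.01197 = 0.04053 L, so [N3-] = 0.002800/0.04053 = 0.06907 M.
Kb = Kw/Ka = 1.0e-14 / 1.9 x 10^-5 = 5.26e-10.
[OH^-] = sqrt(Kb x [N3-]) = sqrt(5.26e-10 x 0.06907) = 6.03e-6 M.
pOH = 5.22, so pH = 14.00 - 5.22 = 8.78.

8.78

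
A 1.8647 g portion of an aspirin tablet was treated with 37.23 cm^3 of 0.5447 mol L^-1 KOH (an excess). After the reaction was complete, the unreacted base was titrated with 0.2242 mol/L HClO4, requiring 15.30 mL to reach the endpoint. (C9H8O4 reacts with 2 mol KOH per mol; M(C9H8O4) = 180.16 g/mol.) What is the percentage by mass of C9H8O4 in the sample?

81.4%

Total n(KOH) added = 0.5447 x 0.03723 = 0.02028 mol.
n(HClO4) used = 0.2242 x 0.01530 = 0.003430 mol, which equals the excess n(KOH).
So n(KOH) consumed by the sample = 0.02028 - 0.003430 = 0.01685 mol.
n(C9H8O4) = 0.01685 / 2 = 0.008424 mol.
mass C9H8O4 = 0.008424 x 180.16 = 1.518 g, so %C9H8O4 = 1.518/1.8647 x 100 = 81.4%.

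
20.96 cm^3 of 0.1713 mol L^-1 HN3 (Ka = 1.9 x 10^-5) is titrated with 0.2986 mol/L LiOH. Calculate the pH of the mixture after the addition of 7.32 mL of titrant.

Initial n(HN3) = 0.1713 x 0.02096 = 0.003590 mol.
n(LiOH) added = 0.2986 x 0.007320 = 0.002186 mol, converting that many moles of HN3 to N3-.
Remaining n(HN3) = 0.001405 mol; n(N3-) = 0.002186 mol.
By Henderson-Hasselbalch, pH = pKa + log([A^-]/[HA]) = 4.72 + log(0.002186/0.001405) = 4.72 + (+0.19) = 4.91.

4.91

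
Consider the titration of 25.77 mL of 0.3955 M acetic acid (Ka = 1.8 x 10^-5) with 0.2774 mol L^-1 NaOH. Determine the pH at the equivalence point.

n(CH3COOH) = 0.3955 x 0.02577 = 0.01019 mol; V(NaOH) at equivalence = 0.01019/0.2774 = 0.03674 L.
At equivalence all the acid is converted to CH3COO-; total volume = 0.02577 + 0.03674 = 0.06251 L, so [CH3COO-] = 0.01019/0.06251 = 0.1630 M.
Kb = Kw/Ka = 1.0e-14 / 1.8 x 10^-5 = 5.56e-10.
[OH^-] = sqrt(Kb x [CH3COO-]) = sqrt(5.56e-10 x 0.1630) = 9.52e-6 M.
pOH = 5.02, so pH = 14.00 - 5.02 = 8.98.

8.98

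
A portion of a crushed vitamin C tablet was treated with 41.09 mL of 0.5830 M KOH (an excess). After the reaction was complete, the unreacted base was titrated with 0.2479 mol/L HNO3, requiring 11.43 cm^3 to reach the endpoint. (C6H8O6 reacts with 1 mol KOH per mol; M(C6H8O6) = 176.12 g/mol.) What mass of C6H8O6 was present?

3.72 g

Total n(KOH) added = 0.5830 x 0.04109 = 0.02396 mol.
n(HNO3) used = 0.2479 x 0.01143 = 0.002833 mol, which equals the excess n(KOH).
So n(KOH) consumed by the sample = 0.02396 - 0.002833 = 0.02112 mol.
n(C6H8O6) = 0.02112 / 1 = 0.02112 mol.
mass = 0.02112 mol x 176.12 g/mol = 3.72 g.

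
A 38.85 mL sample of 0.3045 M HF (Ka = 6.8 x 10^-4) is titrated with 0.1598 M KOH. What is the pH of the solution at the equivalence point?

n(HF) = 0.3045 x 0.03885 = 0.01183 mol; V(KOH) at equivalence = 0.01183/0.1598 = 0.07403 L.
At equivalence all the acid is converted to F-; total volume = 0.03885 + 0.07403 = 0.1129 L, so [F-] = 0.01183/0.1129 = 0.1048 M.
Kb = Kw/Ka = 1.0e-14 / 6.8 x 10^-4 = 1.47e-11.
[OH^-] = sqrt(Kb x [F-]) = sqrt(1.47e-11 x 0.1048) = 1.24e-6 M.
pOH = 5.91, so pH = 14.00 - 5.91 = 8.09.

8.09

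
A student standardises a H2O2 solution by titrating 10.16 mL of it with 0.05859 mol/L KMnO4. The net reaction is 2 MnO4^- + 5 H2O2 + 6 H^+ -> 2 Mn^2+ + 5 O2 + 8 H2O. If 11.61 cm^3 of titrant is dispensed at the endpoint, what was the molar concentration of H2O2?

n(KMnO4) = 0.05859 x 0.01161 = 0.0006802 mol.
From the balanced equation, 2 mol KMnO4 reacts with 5 mol H2O2, so n(H2O2) = 0.0006802 x 5/2 = 0.001701 mol.
[H2O2] = 0.001701 / 0.01016 L = 0.167 M.

0.167 M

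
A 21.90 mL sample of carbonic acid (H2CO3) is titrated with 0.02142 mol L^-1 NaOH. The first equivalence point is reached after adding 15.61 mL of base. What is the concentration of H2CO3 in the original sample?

n(NaOH) = 0.02142 x 0.01561 = 0.0003344 mol.
At the first equivalence point, 1 mol OH^- react per mol H2CO3, so n(H2CO3) = 0.0003344 / 1 = 0.0003344 mol.
[H2CO3] = 0.0003344 / 0.02190 L = 0.0153 M.

0.0153 M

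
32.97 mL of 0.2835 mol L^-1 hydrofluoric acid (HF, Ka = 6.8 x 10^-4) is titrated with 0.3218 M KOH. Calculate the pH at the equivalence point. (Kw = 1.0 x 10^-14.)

8.17

n(HF) = 0.2835 x 0.03297 = 0.009347 mol; V(KOH) at equivalence = 0.009347/0.3218 = 0.02905 L.
At equivalence all the acid is converted to F-; total volume = 0.03297 + 0.02905 = 0.06202 L, so [F-] = 0.009347/0.06202 = 0.1507 M.
Kb = Kw/Ka = 1.0e-14 / 6.8 x 10^-4 = 1.47e-11.
[OH^-] = sqrt(Kb x [F-]) = sqrt(1.47e-11 x 0.1507) = 1.49e-6 M.
pOH = 5.83, so pH = 14.00 - 5.83 = 8.17.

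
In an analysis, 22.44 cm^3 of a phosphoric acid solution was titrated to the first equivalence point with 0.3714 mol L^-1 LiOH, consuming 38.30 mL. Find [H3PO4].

0.634 M

n(LiOH) = 0.3714 x 0.03830 = 0.01422 mol.
At the first equivalence point, 1 mol OH^- react per mol H3PO4, so n(H3PO4) = 0.01422 / 1 = 0.01422 mol.
[H3PO4] = 0.01422 / 0.02244 L = 0.634 M.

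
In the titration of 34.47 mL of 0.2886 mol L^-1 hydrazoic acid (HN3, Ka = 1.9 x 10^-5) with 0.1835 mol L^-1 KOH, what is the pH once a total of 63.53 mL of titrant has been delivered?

12.24

n(acid) = 0.2886 x 0.03447 = 0.009948 mol; n(KOH) added = 0.1835 x 0.06353 = 0.01166 mol.
Base is in excess by 0.01166 - 0.009948 = 0.001710 mol in a total volume of 0.09800 L.
[OH^-] = 0.001710/0.09800 = 0.01745 M, so pOH = 1.76 and pH = 14.00 - 1.76 = 12.24.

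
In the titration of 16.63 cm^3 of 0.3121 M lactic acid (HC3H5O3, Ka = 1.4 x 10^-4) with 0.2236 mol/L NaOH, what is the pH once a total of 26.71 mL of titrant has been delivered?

n(acid) = 0.3121 x 0.01663 = 0.005190 mol; n(NaOH) added = 0.2236 x 0.02671 = 0.005972 mol.
Base is in excess by 0.005972 - 0.005190 = 0.0007821 mol in a total volume of 0.04334 L.
[OH^-] = 0.0007821/0.04334 = 0.01805 M, so pOH = 1.74 and pH = 14.00 - 1.74 = 12.26.

12.26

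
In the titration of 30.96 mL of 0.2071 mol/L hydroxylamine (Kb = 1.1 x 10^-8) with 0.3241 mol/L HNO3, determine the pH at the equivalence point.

3.47

n(NH2OH) = 0.2071 x 0.03096 = 0.006412 mol; V(HNO3) at equivalence = 0.006412/0.3241 = 0.01978 L.
At equivalence the base is fully converted to NH3OH+; total volume = 0.05074 L, so [NH3OH+] = 0.006412/0.05074 = 0.1264 M.
Ka(NH3OH+) = Kw/Kb = 1.0e-14 / 1.1 x 10^-8 = 9.09e-7.
[H^+] = sqrt(Ka x [NH3OH+]) = sqrt(9.09e-7 x 0.1264) = 0.000339 M.
pH = -log(0.000339) = 3.47.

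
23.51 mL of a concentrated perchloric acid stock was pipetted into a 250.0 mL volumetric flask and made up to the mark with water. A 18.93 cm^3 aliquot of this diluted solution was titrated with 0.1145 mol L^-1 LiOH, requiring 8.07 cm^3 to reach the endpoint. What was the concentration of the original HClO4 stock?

0.519 M

n(LiOH) = 0.1145 x 0.008070 = 0.0009240 mol.
n(HClO4) in the aliquot = 0.0009240 mol.
[diluted HClO4] = 0.0009240 / 0.01893 = 0.04881 M.
Dilution factor = 250.0/23.51 = 10.63, so [stock] = 0.04881 x 10.63 = 0.519 M.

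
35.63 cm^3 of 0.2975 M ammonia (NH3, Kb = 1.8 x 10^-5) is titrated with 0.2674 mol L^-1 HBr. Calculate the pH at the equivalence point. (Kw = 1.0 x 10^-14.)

5.05

n(NH3) = 0.2975 x 0.03563 = 0.01060 mol; V(HBr) at equivalence = 0.01060/0.2674 = 0.03964 L.
At equivalence the base is fully converted to NH4+; total volume = 0.07527 L, so [NH4+] = 0.01060/0.07527 = 0.1408 M.
Ka(NH4+) = Kw/Kb = 1.0e-14 / 1.8 x 10^-5 = 5.56e-10.
[H^+] = sqrt(Ka x [NH4+]) = sqrt(5.56e-10 x 0.1408) = 8.85e-6 M.
pH = -log(8.85e-6) = 5.05.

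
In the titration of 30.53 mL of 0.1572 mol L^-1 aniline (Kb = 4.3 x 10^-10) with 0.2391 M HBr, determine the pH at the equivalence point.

2.83

n(C6H5NH2) = 0.1572 x 0.03053 = 0.004799 mol; V(HBr) at equivalence = 0.004799/0.2391 = 0.02007 L.
At equivalence the base is fully converted to C6H5NH3+; total volume = 0.05060 L, so [C6H5NH3+] = 0.004799/0.05060 = 0.09484 M.
Ka(C6H5NH3+) = Kw/Kb = 1.0e-14 / 4.3 x 10^-10 = 2.33e-5.
[H^+] = sqrt(Ka x [C6H5NH3+]) = sqrt(2.33e-5 x 0.09484) = 0.00149 M.
pH = -log(0.00149) = 2.83.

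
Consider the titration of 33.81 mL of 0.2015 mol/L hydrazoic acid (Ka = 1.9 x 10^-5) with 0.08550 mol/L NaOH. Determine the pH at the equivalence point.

n(HN3) = 0.2015 x 0.03381 = 0.006813 mol; V(NaOH) at equivalence = 0.006813/0.08550 = 0.07968 L.
At equivalence all the acid is converted to N3-; total volume = 0.03381 + 0.07968 = 0.1135 L, so [N3-] = 0.006813/0.1135 = 0.06003 M.
Kb = Kw/Ka = 1.0e-14 / 1.9 x 10^-5 = 5.26e-10.
[OH^-] = sqrt(Kb x [N3-]) = sqrt(5.26e-10 x 0.06003) = 5.62e-6 M.
pOH = 5.25, so pH = 14.00 - 5.25 = 8.75.

8.75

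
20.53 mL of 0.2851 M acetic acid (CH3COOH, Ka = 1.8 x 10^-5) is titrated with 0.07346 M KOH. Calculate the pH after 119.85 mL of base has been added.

n(acid) = 0.2851 x 0.02053 = 0.005853 mol; n(KOH) added = 0.07346 x 0.1198 = 0.008804 mol.
Base is in excess by 0.008804 - 0.005853 = 0.002951 mol in a total volume of 0.1404 L.
[OH^-] = 0.002951/0.1404 = 0.02102 M, so pOH = 1.68 and pH = 14.00 - 1.68 = 12.32.

12.32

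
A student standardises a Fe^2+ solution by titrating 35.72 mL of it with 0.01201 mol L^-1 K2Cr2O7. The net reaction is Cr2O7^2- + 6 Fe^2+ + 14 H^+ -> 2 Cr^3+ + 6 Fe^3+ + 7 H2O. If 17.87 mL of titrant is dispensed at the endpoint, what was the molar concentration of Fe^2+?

n(K2Cr2O7) = 0.01201 x 0.01787 = 0.0002146 mol.
From the balanced equation, 1 mol K2Cr2O7 reacts with 6 mol Fe^2+, so n(Fe^2+) = 0.0002146 x 6/1 = 0.001288 mol.
[Fe^2+] = 0.001288 / 0.03572 L = 0.0361 M.

0.0361 M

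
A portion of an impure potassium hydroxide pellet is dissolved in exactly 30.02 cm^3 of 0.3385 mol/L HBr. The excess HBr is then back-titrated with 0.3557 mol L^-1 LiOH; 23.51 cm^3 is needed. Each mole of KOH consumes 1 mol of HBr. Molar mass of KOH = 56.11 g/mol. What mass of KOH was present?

Total n(HBr) added = 0.3385 x 0.03002 = 0.01016 mol.
n(LiOH) used = 0.3557 x 0.02351 = 0.008363 mol, which equals the excess n(HBr).
So n(HBr) consumed by the sample = 0.01016 - 0.008363 = 0.001799 mol.
n(KOH) = 0.001799 / 1 = 0.001799 mol.
mass = 0.001799 mol x 56.11 g/mol = 0.101 g.

0.101 g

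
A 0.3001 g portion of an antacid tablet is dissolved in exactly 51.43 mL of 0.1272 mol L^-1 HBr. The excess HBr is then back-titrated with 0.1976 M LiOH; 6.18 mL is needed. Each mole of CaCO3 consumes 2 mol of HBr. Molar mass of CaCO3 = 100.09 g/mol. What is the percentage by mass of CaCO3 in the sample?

88.7%

Total n(HBr) added = 0.1272 x 0.05143 = 0.006542 mol.
n(LiOH) used = 0.1976 x 0.006180 = 0.001221 mol, which equals the excess n(HBr).
So n(HBr) consumed by the sample = 0.006542 - 0.001221 = 0.005321 mol.
n(CaCO3) = 0.005321 / 2 = 0.002660 mol.
mass CaCO3 = 0.002660 x 100.09 = 0.2663 g, so %CaCO3 = 0.2663/0.3001 x 100 = 88.7%.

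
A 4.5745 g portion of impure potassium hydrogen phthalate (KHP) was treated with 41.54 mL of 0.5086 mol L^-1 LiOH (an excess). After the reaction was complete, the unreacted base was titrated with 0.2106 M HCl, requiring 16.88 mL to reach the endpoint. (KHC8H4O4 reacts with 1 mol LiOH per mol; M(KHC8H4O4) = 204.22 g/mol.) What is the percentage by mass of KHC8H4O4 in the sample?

78.4%

Total n(LiOH) added = 0.5086 x 0.04154 = 0.02113 mol.
n(HCl) used = 0.2106 x 0.01688 = 0.003555 mol, which equals the excess n(LiOH).
So n(LiOH) consumed by the sample = 0.02113 - 0.003555 = 0.01757 mol.
n(KHC8H4O4) = 0.01757 / 1 = 0.01757 mol.
mass KHC8H4O4 = 0.01757 x 204.22 = 3.589 g, so %KHC8H4O4 = 3.589/4.5745 x 100 = 78.4%.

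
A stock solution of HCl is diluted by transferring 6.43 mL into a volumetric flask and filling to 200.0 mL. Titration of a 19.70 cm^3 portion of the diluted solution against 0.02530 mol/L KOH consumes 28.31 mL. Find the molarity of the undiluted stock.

1.13 M

n(KOH) = 0.02530 x 0.02831 = 0.0007162 mol.
n(HCl) in the aliquot = 0.0007162 mol.
[diluted HCl] = 0.0007162 / 0.01970 = 0.03636 M.
Dilution factor = 200.0/6.430 = 31.10, so [stock] = 0.03636 x 31.10 = 1.13 M.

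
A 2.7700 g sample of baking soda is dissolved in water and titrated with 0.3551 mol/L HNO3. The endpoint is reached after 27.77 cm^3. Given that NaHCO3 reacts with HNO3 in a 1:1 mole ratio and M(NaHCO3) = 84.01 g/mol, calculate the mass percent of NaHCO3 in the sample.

29.9%

n(HNO3) = 0.3551 x 0.02777 = 0.009861 mol.
n(NaHCO3) = 0.009861 / 1 = 0.009861 mol.
mass of NaHCO3 = 0.009861 x 84.01 = 0.8284 g.
% purity = 0.8284 / 2.7700 x 100 = 29.9%.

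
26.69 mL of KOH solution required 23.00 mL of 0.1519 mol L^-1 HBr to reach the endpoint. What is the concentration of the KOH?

n(HBr) delivered = 0.1519 x 0.02300 = 0.003494 mol.
For a 1:1 reaction, n(KOH) = 0.003494 mol.
[KOH] = 0.003494 mol / 0.02669 L = 0.131 M.

0.131 M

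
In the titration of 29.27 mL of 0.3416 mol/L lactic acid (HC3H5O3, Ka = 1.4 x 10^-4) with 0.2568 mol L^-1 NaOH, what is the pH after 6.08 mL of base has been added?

3.12

Initial n(HC3H5O3) = 0.3416 x 0.02927 = 0.009999 mol.
n(NaOH) added = 0.2568 x 0.006080 = 0.001561 mol, converting that many moles of HC3H5O3 to C3H5O3-.
Remaining n(HC3H5O3) = 0.008437 mol; n(C3H5O3-) = 0.001561 mol.
By Henderson-Hasselbalch, pH = pKa + log([A^-]/[HA]) = 3.85 + log(0.001561/0.008437) = 3.85 + (-0.73) = 3.12.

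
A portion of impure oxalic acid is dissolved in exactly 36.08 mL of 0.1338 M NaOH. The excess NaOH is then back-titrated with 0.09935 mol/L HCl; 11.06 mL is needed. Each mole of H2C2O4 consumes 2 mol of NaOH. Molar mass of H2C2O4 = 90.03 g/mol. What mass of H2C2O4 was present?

Total n(NaOH) added = 0.1338 x 0.03608 = 0.004828 mol.
n(HCl) used = 0.09935 x 0.01106 = 0.001099 mol, which equals the excess n(NaOH).
So n(NaOH) consumed by the sample = 0.004828 - 0.001099 = 0.003729 mol.
n(H2C2O4) = 0.003729 / 2 = 0.001864 mol.
mass = 0.001864 mol x 90.03 g/mol = 0.168 g.

0.168 g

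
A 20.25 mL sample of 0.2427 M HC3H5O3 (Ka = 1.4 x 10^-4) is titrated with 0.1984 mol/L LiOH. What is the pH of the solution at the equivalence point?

8.45

n(HC3H5O3) = 0.2427 x 0.02025 = 0.004915 mol; V(LiOH) at equivalence = 0.004915/0.1984 = 0.02477 L.
At equivalence all the acid is converted to C3H5O3-; total volume = 0.02025 + 0.02477 = 0.04502 L, so [C3H5O3-] = 0.004915/0.04502 = 0.1092 M.
Kb = Kw/Ka = 1.0e-14 / 1.4 x 10^-4 = 7.14e-11.
[OH^-] = sqrt(Kb x [C3H5O3-]) = sqrt(7.14e-11 x 0.1092) = 2.79e-6 M.
pOH = 5.55, so pH = 14.00 - 5.55 = 8.45.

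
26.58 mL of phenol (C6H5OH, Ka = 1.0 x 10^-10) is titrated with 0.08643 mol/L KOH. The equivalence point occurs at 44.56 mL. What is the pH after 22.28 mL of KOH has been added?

22.28 mL is exactly half the equivalence volume (44.56/2), i.e. the half-equivalence point.
There, n(HA) = n(A^-), so pH = pKa = -log(1.0 x 10^-10) = 10.00.

10.00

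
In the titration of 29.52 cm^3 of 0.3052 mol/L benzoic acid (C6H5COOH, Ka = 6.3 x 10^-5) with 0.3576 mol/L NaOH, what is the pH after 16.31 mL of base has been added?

4.46

Initial n(C6H5COOH) = 0.3052 x 0.02952 = 0.009010 mol.
n(NaOH) added = 0.3576 x 0.01631 = 0.005832 mol, converting that many moles of C6H5COOH to C6H5COO-.
Remaining n(C6H5COOH) = 0.003177 mol; n(C6H5COO-) = 0.005832 mol.
By Henderson-Hasselbalch, pH = pKa + log([A^-]/[HA]) = 4.20 + log(0.005832/0.003177) = 4.20 + (+0.26) = 4.46.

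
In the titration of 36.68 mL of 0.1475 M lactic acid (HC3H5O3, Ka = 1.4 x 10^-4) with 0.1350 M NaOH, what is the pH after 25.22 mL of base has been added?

4.08

Initial n(HC3H5O3) = 0.1475 x 0.03668 = 0.005410 mol.
n(NaOH) added = 0.1350 x 0.02522 = 0.003405 mol, converting that many moles of HC3H5O3 to C3H5O3-.
Remaining n(HC3H5O3) = 0.002006 mol; n(C3H5O3-) = 0.003405 mol.
By Henderson-Hasselbalch, pH = pKa + log([A^-]/[HA]) = 3.85 + log(0.003405/0.002006) = 3.85 + (+0.23) = 4.08.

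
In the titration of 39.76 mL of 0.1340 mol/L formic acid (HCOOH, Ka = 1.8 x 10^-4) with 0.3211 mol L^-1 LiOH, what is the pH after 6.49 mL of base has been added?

Initial n(HCOOH) = 0.1340 x 0.03976 = 0.005328 mol.
n(LiOH) added = 0.3211 x 0.006490 = 0.002084 mol, converting that many moles of HCOOH to HCOO-.
Remaining n(HCOOH) = 0.003244 mol; n(HCOO-) = 0.002084 mol.
By Henderson-Hasselbalch, pH = pKa + log([A^-]/[HA]) = 3.74 + log(0.002084/0.003244) = 3.74 + (-0.19) = 3.55.

3.55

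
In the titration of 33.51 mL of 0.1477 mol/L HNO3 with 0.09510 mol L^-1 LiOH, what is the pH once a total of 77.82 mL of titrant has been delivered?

n(acid) = 0.1477 x 0.03351 = 0.004949 mol; n(LiOH) added = 0.09510 x 0.07782 = 0.007401 mol.
Base is in excess by 0.007401 - 0.004949 = 0.002451 mol in a total volume of 0.1113 L.
[OH^-] = 0.002451/0.1113 = 0.02202 M, so pOH = 1.66 and pH = 14.00 - 1.66 = 12.34.

12.34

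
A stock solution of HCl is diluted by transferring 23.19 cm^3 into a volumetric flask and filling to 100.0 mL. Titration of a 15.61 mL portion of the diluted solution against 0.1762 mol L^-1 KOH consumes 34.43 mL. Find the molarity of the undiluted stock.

n(KOH) = 0.1762 x 0.03443 = 0.006067 mol.
n(HCl) in the aliquot = 0.006067 mol.
[diluted HCl] = 0.006067 / 0.01561 = 0.3886 M.
Dilution factor = 100.0/23.19 = 4.312, so [stock] = 0.3886 x 4.312 = 1.68 M.

1.68 M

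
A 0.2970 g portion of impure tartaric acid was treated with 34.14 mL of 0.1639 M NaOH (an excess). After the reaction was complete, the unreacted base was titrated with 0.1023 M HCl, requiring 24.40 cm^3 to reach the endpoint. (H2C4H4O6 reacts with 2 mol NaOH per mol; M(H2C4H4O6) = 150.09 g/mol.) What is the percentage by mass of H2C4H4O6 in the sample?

Total n(NaOH) added = 0.1639 x 0.03414 = 0.005596 mol.
n(HCl) used = 0.1023 x 0.02440 = 0.002496 mol, which equals the excess n(NaOH).
So n(NaOH) consumed by the sample = 0.005596 - 0.002496 = 0.003099 mol.
n(H2C4H4O6) = 0.003099 / 2 = 0.001550 mol.
mass H2C4H4O6 = 0.001550 x 150.09 = 0.2326 g, so %H2C4H4O6 = 0.2326/0.2970 x 100 = 78.3%.

78.3%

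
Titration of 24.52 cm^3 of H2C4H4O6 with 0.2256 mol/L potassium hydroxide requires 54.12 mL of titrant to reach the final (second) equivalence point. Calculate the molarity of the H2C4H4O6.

n(KOH) = 0.2256 x 0.05412 = 0.01221 mol.
At the final (second) equivalence point, 2 mol OH^- react per mol H2C4H4O6, so n(H2C4H4O6) = 0.01221 / 2 = 0.006105 mol.
[H2C4H4O6] = 0.006105 / 0.02452 L = 0.249 M.

0.249 M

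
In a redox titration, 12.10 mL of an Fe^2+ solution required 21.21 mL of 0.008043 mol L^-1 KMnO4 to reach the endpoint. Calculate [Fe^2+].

n(KMnO4) = 0.008043 x 0.02121 = 0.0001706 mol.
From the balanced equation, 1 mol KMnO4 reacts with 5 mol Fe^2+, so n(Fe^2+) = 0.0001706 x 5/1 = 0.0008530 mol.
[Fe^2+] = 0.0008530 / 0.01210 L = 0.0705 M.

0.0705 M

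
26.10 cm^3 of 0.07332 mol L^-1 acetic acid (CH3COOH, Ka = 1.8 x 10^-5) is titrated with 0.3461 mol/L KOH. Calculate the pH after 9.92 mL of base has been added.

12.63

n(acid) = 0.07332 x 0.02610 = 0.001914 mol; n(KOH) added = 0.3461 x 0.009920 = 0.003433 mol.
Base is in excess by 0.003433 - 0.001914 = 0.001520 mol in a total volume of 0.03602 L.
[OH^-] = 0.001520/0.03602 = 0.04219 M, so pOH = 1.37 and pH = 14.00 - 1.37 = 12.63.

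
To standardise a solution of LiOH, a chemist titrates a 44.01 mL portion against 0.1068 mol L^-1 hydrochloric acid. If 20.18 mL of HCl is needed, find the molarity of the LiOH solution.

n(HCl) delivered = 0.1068 x 0.02018 = 0.002155 mol.
For a 1:1 reaction, n(LiOH) = 0.002155 mol.
[LiOH] = 0.002155 mol / 0.04401 L = 0.0490 M.

0.0490 M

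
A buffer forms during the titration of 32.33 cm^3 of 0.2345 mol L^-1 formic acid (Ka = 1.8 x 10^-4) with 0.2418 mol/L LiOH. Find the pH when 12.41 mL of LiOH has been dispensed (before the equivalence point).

3.56

Initial n(HCOOH) = 0.2345 x 0.03233 = 0.007581 mol.
n(LiOH) added = 0.2418 x 0.01241 = 0.003001 mol, converting that many moles of HCOOH to HCOO-.
Remaining n(HCOOH) = 0.004581 mol; n(HCOO-) = 0.003001 mol.
By Henderson-Hasselbalch, pH = pKa + log([A^-]/[HA]) = 3.74 + log(0.003001/0.004581) = 3.74 + (-0.18) = 3.56.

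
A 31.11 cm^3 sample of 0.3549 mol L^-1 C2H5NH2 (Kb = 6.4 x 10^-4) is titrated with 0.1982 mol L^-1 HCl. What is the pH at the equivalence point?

5.85

n(C2H5NH2) = 0.3549 x 0.03111 = 0.01104 mol; V(HCl) at equivalence = 0.01104/0.1982 = 0.05571 L.
At equivalence the base is fully converted to C2H5NH3+; total volume = 0.08682 L, so [C2H5NH3+] = 0.01104/0.08682 = 0.1272 M.
Ka(C2H5NH3+) = Kw/Kb = 1.0e-14 / 6.4 x 10^-4 = 1.56e-11.
[H^+] = sqrt(Ka x [C2H5NH3+]) = sqrt(1.56e-11 x 0.1272) = 1.41e-6 M.
pH = -log(1.41e-6) = 5.85.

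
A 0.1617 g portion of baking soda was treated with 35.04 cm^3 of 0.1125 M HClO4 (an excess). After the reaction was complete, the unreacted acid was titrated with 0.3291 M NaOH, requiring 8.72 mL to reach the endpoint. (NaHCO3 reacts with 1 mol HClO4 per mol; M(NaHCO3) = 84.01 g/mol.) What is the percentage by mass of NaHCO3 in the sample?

55.7%

Total n(HClO4) added = 0.1125 x 0.03504 = 0.003942 mol.
n(NaOH) used = 0.3291 x 0.008720 = 0.002870 mol, which equals the excess n(HClO4).
So n(HClO4) consumed by the sample = 0.003942 - 0.002870 = 0.001072 mol.
n(NaHCO3) = 0.001072 / 1 = 0.001072 mol.
mass NaHCO3 = 0.001072 x 84.01 = 0.09008 g, so %NaHCO3 = 0.09008/0.1617 x 100 = 55.7%.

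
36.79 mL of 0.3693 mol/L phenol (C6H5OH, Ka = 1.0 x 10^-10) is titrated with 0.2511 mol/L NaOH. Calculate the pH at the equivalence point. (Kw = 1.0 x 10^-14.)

n(C6H5OH) = 0.3693 x 0.03679 = 0.01359 mol; V(NaOH) at equivalence = 0.01359/0.2511 = 0.05411 L.
At equivalence all the acid is converted to C6H5O-; total volume = 0.03679 + 0.05411 = 0.09090 L, so [C6H5O-] = 0.01359/0.09090 = 0.1495 M.
Kb = Kw/Ka = 1.0e-14 / 1.0 x 10^-10 = 0.000100.
[OH^-] = sqrt(Kb x [C6H5O-]) = sqrt(0.000100 x 0.1495) = 0.00387 M.
pOH = 2.41, so pH = 14.00 - 2.41 = 11.59.

11.59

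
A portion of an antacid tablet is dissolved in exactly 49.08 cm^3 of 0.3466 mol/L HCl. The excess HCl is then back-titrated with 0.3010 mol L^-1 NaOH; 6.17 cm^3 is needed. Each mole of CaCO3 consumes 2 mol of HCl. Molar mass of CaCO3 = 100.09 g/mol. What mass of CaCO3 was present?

Total n(HCl) added = 0.3466 x 0.04908 = 0.01701 mol.
n(NaOH) used = 0.3010 x 0.006170 = 0.001857 mol, which equals the excess n(HCl).
So n(HCl) consumed by the sample = 0.01701 - 0.001857 = 0.01515 mol.
n(CaCO3) = 0.01515 / 2 = 0.007577 mol.
mass = 0.007577 mol x 100.09 g/mol = 0.758 g.

0.758 g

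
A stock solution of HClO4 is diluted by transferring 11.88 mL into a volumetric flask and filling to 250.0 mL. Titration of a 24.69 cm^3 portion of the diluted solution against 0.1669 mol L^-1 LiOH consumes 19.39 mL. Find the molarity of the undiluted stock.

n(LiOH) = 0.1669 x 0.01939 = 0.003236 mol.
n(HClO4) in the aliquot = 0.003236 mol.
[diluted HClO4] = 0.003236 / 0.02469 = 0.1311 M.
Dilution factor = 250.0/11.88 = 21.04, so [stock] = 0.1311 x 21.04 = 2.76 M.

2.76 M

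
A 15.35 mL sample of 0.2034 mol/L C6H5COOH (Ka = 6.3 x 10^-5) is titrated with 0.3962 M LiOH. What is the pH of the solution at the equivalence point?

n(C6H5COOH) = 0.2034 x 0.01535 = 0.003122 mol; V(LiOH) at equivalence = 0.003122/0.3962 = 0.007880 L.
At equivalence all the acid is converted to C6H5COO-; total volume = 0.01535 + 0.007880 = 0.02323 L, so [C6H5COO-] = 0.003122/0.02323 = 0.1344 M.
Kb = Kw/Ka = 1.0e-14 / 6.3 x 10^-5 = 1.59e-10.
[OH^-] = sqrt(Kb x [C6H5COO-]) = sqrt(1.59e-10 x 0.1344) = 4.62e-6 M.
pOH = 5.34, so pH = 14.00 - 5.34 = 8.66.

8.66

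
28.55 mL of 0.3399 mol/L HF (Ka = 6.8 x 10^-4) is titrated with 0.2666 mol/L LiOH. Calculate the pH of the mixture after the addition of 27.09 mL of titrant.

Initial n(HF) = 0.3399 x 0.02855 = 0.009704 mol.
n(LiOH) added = 0.2666 x 0.02709 = 0.007222 mol, converting that many moles of HF to F-.
Remaining n(HF) = 0.002482 mol; n(F-) = 0.007222 mol.
By Henderson-Hasselbalch, pH = pKa + log([A^-]/[HA]) = 3.17 + log(0.007222/0.002482) = 3.17 + (+0.46) = 3.63.

3.63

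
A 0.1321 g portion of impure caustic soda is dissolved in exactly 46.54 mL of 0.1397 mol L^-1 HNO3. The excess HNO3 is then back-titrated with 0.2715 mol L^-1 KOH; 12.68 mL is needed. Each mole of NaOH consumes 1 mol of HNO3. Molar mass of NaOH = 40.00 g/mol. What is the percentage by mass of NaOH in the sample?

92.6%

Total n(HNO3) added = 0.1397 x 0.04654 = 0.006502 mol.
n(KOH) used = 0.2715 x 0.01268 = 0.003443 mol, which equals the excess n(HNO3).
So n(HNO3) consumed by the sample = 0.006502 - 0.003443 = 0.003059 mol.
n(NaOH) = 0.003059 / 1 = 0.003059 mol.
mass NaOH = 0.003059 x 40.00 = 0.1224 g, so %NaOH = 0.1224/0.1321 x 100 = 92.6%.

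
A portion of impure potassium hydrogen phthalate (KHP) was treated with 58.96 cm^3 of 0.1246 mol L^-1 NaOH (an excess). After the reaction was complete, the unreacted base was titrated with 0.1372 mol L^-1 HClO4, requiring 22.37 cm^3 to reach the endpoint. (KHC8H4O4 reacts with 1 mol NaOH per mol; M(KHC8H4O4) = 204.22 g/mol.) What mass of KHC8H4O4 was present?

0.874 g

Total n(NaOH) added = 0.1246 x 0.05896 = 0.007346 mol.
n(HClO4) used = 0.1372 x 0.02237 = 0.003069 mol, which equals the excess n(NaOH).
So n(NaOH) consumed by the sample = 0.007346 - 0.003069 = 0.004277 mol.
n(KHC8H4O4) = 0.004277 / 1 = 0.004277 mol.
mass = 0.004277 mol x 204.22 g/mol = 0.874 g.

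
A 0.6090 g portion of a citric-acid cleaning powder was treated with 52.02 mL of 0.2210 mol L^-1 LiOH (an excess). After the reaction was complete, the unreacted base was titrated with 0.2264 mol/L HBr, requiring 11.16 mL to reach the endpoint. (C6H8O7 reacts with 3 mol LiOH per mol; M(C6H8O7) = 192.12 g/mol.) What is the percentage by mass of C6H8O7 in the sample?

Total n(LiOH) added = 0.2210 x 0.05202 = 0.01150 mol.
n(HBr) used = 0.2264 x 0.01116 = 0.002527 mol, which equals the excess n(LiOH).
So n(LiOH) consumed by the sample = 0.01150 - 0.002527 = 0.008970 mol.
n(C6H8O7) = 0.008970 / 3 = 0.002990 mol.
mass C6H8O7 = 0.002990 x 192.12 = 0.5744 g, so %C6H8O7 = 0.5744/0.6090 x 100 = 94.3%.

94.3%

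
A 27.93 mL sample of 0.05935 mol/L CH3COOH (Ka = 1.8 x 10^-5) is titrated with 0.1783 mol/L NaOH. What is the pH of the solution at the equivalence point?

8.70

n(CH3COOH) = 0.05935 x 0.02793 = 0.001658 mol; V(NaOH) at equivalence = 0.001658/0.1783 = 0.009297 L.
At equivalence all the acid is converted to CH3COO-; total volume = 0.02793 + 0.009297 = 0.03723 L, so [CH3COO-] = 0.001658/0.03723 = 0.04453 M.
Kb = Kw/Ka = 1.0e-14 / 1.8 x 10^-5 = 5.56e-10.
[OH^-] = sqrt(Kb x [CH3COO-]) = sqrt(5.56e-10 x 0.04453) = 4.97e-6 M.
pOH = 5.30, so pH = 14.00 - 5.30 = 8.70.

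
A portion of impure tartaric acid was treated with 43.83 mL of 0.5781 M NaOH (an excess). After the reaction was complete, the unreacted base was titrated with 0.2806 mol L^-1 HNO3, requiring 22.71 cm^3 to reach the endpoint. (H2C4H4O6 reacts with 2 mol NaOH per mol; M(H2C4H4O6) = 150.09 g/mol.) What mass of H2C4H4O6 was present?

Total n(NaOH) added = 0.5781 x 0.04383 = 0.02534 mol.
n(HNO3) used = 0.2806 x 0.02271 = 0.006372 mol, which equals the excess n(NaOH).
So n(NaOH) consumed by the sample = 0.02534 - 0.006372 = 0.01897 mol.
n(H2C4H4O6) = 0.01897 / 2 = 0.009483 mol.
mass = 0.009483 mol x 150.09 g/mol = 1.42 g.

1.42 g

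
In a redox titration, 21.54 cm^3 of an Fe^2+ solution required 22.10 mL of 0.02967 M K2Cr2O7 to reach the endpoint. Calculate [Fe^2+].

n(K2Cr2O7) = 0.02967 x 0.02210 = 0.0006557 mol.
From the balanced equation, 1 mol K2Cr2O7 reacts with 6 mol Fe^2+, so n(Fe^2+) = 0.0006557 x 6/1 = 0.003934 mol.
[Fe^2+] = 0.003934 / 0.02154 L = 0.183 M.

0.183 M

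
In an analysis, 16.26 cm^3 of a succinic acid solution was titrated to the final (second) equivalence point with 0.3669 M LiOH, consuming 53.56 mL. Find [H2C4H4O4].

n(LiOH) = 0.3669 x 0.05356 = 0.01965 mol.
At the final (second) equivalence point, 2 mol OH^- react per mol H2C4H4O4, so n(H2C4H4O4) = 0.01965 / 2 = 0.009826 mol.
[H2C4H4O4] = 0.009826 / 0.01626 L = 0.604 M.

0.604 M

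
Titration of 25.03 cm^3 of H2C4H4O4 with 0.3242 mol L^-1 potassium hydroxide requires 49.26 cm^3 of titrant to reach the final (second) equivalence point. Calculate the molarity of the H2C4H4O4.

0.319 M

n(KOH) = 0.3242 x 0.04926 = 0.01597 mol.
At the final (second) equivalence point, 2 mol OH^- react per mol H2C4H4O4, so n(H2C4H4O4) = 0.01597 / 2 = 0.007985 mol.
[H2C4H4O4] = 0.007985 / 0.02503 L = 0.319 M.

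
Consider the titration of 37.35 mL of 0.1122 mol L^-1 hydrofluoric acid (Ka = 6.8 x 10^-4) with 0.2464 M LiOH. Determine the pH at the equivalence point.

8.03

n(HF) = 0.1122 x 0.03735 = 0.004191 mol; V(LiOH) at equivalence = 0.004191/0.2464 = 0.01701 L.
At equivalence all the acid is converted to F-; total volume = 0.03735 + 0.01701 = 0.05436 L, so [F-] = 0.004191/0.05436 = 0.07709 M.
Kb = Kw/Ka = 1.0e-14 / 6.8 x 10^-4 = 1.47e-11.
[OH^-] = sqrt(Kb x [F-]) = sqrt(1.47e-11 x 0.07709) = 1.06e-6 M.
pOH = 5.97, so pH = 14.00 - 5.97 = 8.03.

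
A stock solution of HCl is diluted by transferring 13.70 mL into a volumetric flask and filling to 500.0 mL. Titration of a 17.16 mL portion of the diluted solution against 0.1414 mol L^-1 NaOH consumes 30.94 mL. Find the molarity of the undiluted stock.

9.30 M

n(NaOH) = 0.1414 x 0.03094 = 0.004375 mol.
n(HCl) in the aliquot = 0.004375 mol.
[diluted HCl] = 0.004375 / 0.01716 = 0.2549 M.
Dilution factor = 500.0/13.70 = 36.50, so [stock] = 0.2549 x 36.50 = 9.30 M.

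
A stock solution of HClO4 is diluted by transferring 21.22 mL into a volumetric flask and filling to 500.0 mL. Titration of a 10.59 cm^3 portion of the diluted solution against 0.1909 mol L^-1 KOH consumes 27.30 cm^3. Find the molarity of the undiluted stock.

11.6 M

n(KOH) = 0.1909 x 0.02730 = 0.005212 mol.
n(HClO4) in the aliquot = 0.005212 mol.
[diluted HClO4] = 0.005212 / 0.01059 = 0.4921 M.
Dilution factor = 500.0/21.22 = 23.56, so [stock] = 0.4921 x 23.56 = 11.6 M.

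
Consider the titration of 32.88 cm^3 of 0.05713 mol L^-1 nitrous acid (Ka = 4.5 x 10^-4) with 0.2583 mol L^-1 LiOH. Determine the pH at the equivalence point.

8.01

n(HNO2) = 0.05713 x 0.03288 = 0.001878 mol; V(LiOH) at equivalence = 0.001878/0.2583 = 0.007272 L.
At equivalence all the acid is converted to NO2-; total volume = 0.03288 + 0.007272 = 0.04015 L, so [NO2-] = 0.001878/0.04015 = 0.04678 M.
Kb = Kw/Ka = 1.0e-14 / 4.5 x 10^-4 = 2.22e-11.
[OH^-] = sqrt(Kb x [NO2-]) = sqrt(2.22e-11 x 0.04678) = 1.02e-6 M.
pOH = 5.99, so pH = 14.00 - 5.99 = 8.01.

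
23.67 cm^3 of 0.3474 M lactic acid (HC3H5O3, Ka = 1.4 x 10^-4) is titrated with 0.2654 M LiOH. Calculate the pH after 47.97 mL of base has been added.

n(acid) = 0.3474 x 0.02367 = 0.008223 mol; n(LiOH) added = 0.2654 x 0.04797 = 0.01273 mol.
Base is in excess by 0.01273 - 0.008223 = 0.004508 mol in a total volume of 0.07164 L.
[OH^-] = 0.004508/0.07164 = 0.06293 M, so pOH = 1.20 and pH = 14.00 - 1.20 = 12.80.

12.80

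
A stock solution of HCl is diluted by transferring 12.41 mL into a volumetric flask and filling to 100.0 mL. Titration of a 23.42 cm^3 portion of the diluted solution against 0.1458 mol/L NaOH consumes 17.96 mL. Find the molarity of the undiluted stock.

0.901 M

n(NaOH) = 0.1458 x 0.01796 = 0.002619 mol.
n(HCl) in the aliquot = 0.002619 mol.
[diluted HCl] = 0.002619 / 0.02342 = 0.1118 M.
Dilution factor = 100.0/12.41 = 8.058, so [stock] = 0.1118 x 8.058 = 0.901 M.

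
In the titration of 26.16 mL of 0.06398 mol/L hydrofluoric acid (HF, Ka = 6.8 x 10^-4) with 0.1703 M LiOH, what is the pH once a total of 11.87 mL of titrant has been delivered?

n(acid) = 0.06398 x 0.02616 = 0.001674 mol; n(LiOH) added = 0.1703 x 0.01187 = 0.002021 mol.
Base is in excess by 0.002021 - 0.001674 = 0.0003477 mol in a total volume of 0.03803 L.
[OH^-] = 0.0003477/0.03803 = 0.009144 M, so pOH = 2.04 and pH = 14.00 - 2.04 = 11.96.

11.96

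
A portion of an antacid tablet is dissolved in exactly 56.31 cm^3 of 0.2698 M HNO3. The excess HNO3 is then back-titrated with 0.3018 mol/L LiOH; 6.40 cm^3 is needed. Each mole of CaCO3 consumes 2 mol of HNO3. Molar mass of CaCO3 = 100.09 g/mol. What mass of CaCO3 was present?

Total n(HNO3) added = 0.2698 x 0.05631 = 0.01519 mol.
n(LiOH) used = 0.3018 x 0.006400 = 0.001932 mol, which equals the excess n(HNO3).
So n(HNO3) consumed by the sample = 0.01519 - 0.001932 = 0.01326 mol.
n(CaCO3) = 0.01326 / 2 = 0.006630 mol.
mass = 0.006630 mol x 100.09 g/mol = 0.664 g.

0.664 g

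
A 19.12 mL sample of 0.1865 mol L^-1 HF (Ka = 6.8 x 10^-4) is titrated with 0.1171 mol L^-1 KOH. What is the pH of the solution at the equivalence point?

8.01

n(HF) = 0.1865 x 0.01912 = 0.003566 mol; V(KOH) at equivalence = 0.003566/0.1171 = 0.03045 L.
At equivalence all the acid is converted to F-; total volume = 0.01912 + 0.03045 = 0.04957 L, so [F-] = 0.003566/0.04957 = 0.07193 M.
Kb = Kw/Ka = 1.0e-14 / 6.8 x 10^-4 = 1.47e-11.
[OH^-] = sqrt(Kb x [F-]) = sqrt(1.47e-11 x 0.07193) = 1.03e-6 M.
pOH = 5.99, so pH = 14.00 - 5.99 = 8.01.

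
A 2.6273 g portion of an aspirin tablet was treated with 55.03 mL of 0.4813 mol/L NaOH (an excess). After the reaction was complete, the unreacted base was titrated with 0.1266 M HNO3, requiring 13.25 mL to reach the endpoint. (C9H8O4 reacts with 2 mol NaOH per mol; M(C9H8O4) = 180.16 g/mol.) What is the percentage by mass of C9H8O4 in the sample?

Total n(NaOH) added = 0.4813 x 0.05503 = 0.02649 mol.
n(HNO3) used = 0.1266 x 0.01325 = 0.001677 mol, which equals the excess n(NaOH).
So n(NaOH) consumed by the sample = 0.02649 - 0.001677 = 0.02481 mol.
n(C9H8O4) = 0.02481 / 2 = 0.01240 mol.
mass C9H8O4 = 0.01240 x 180.16 = 2.235 g, so %C9H8O4 = 2.235/2.6273 x 100 = 85.1%.

85.1%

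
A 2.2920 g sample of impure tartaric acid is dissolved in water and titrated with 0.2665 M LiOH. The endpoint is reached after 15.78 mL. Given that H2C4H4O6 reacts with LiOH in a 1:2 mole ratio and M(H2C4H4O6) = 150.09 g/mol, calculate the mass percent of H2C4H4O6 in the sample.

n(LiOH) = 0.2665 x 0.01578 = 0.004205 mol.
n(H2C4H4O6) = 0.004205 / 2 = 0.002103 mol.
mass of H2C4H4O6 = 0.002103 x 150.09 = 0.3156 g.
% purity = 0.3156 / 2.2920 x 100 = 13.8%.

13.8%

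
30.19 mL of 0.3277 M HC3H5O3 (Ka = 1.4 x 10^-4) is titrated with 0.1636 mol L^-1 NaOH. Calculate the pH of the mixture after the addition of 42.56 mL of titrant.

4.23

Initial n(HC3H5O3) = 0.3277 x 0.03019 = 0.009893 mol.
n(NaOH) added = 0.1636 x 0.04256 = 0.006963 mol, converting that many moles of HC3H5O3 to C3H5O3-.
Remaining n(HC3H5O3) = 0.002930 mol; n(C3H5O3-) = 0.006963 mol.
By Henderson-Hasselbalch, pH = pKa + log([A^-]/[HA]) = 3.85 + log(0.006963/0.002930) = 3.85 + (+0.38) = 4.23.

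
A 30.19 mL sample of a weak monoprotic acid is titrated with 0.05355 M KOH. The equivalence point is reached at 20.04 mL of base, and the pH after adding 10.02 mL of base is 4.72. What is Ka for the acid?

10.02 mL is half of the equivalence volume, so this is the half-equivalence point where [HA] = [A^-].
At half-equivalence pH = pKa, so pKa = 4.72.
Ka = 10^(-4.72) = 1.9 x 10^-5.

1.9 x 10^-5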